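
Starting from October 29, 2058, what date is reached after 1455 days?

+365 (one year) → Oct 29, 2059 (1090 left).
+366 (one year; includes Feb 29, 2060) → Oct 29, 2060 (724 left).
+365 (one year) → Oct 29, 2061 (359 left).
Oct has 31 days: +3 → Nov 1, 2061 (356 left).
Nov has 30 days: +30 → Dec 1, 2061 (326 left).
Dec has 31 days: +31 → Jan 1, 2062 (295 left).
Jan has 31 days: +31 → Feb 1, 2062 (264 left).
Feb has 28 days: +28 → Mar 1, 2062 (236 left).
Mar has 31 days: +31 → Apr 1, 2062 (205 left).
Apr has 30 days: +30 → May 1, 2062 (175 left).
May has 31 days: +31 → Jun 1, 2062 (144 left).
Jun has 30 days: +30 → Jul 1, 2062 (114 left).
Jul has 31 days: +31 → Aug 1, 2062 (83 left).
Aug has 31 days: +31 → Sep 1, 2062 (52 left).
Sep has 30 days: +30 → Oct 1, 2062 (22 left).
+22 → Oct 23, 2062.

October 23, 2062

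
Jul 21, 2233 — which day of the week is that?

Doomsday rule: the anchor day for the 2200s is Friday. For year 33: 33÷12 = 2 r 9, and 9÷4 = 2, so 2+9+2 = 13.
Friday + 13 ≡ Thursday — that's 2233's doomsday.
In July the doomsday date is Jul 11.
Jul 21 is 10 days after Jul 11; 10 mod 7 = 3, so Thursday + 3 = Sunday.

Sunday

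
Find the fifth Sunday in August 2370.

August 1, 2370 is a Saturday.
The first Sunday is therefore August 2 (1 days later).
The fifth Sunday is 2 + 4×7 = August 30.

August 30, 2370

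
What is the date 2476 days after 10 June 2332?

+365 (one year) → Jun 10, 2333 (2111 left).
+365 (one year) → Jun 10, 2334 (1746 left).
+365 (one year) → Jun 10, 2335 (1381 left).
+366 (one year; includes Feb 29, 2336) → Jun 10, 2336 (1015 left).
+365 (one year) → Jun 10, 2337 (650 left).
+365 (one year) → Jun 10, 2338 (285 left).
Jun has 30 days: +21 → Jul 1, 2338 (264 left).
Jul has 31 days: +31 → Aug 1, 2338 (233 left).
Aug has 31 days: +31 → Sep 1, 2338 (202 left).
Sep has 30 days: +30 → Oct 1, 2338 (172 left).
Oct has 31 days: +31 → Nov 1, 2338 (141 left).
Nov has 30 days: +30 → Dec 1, 2338 (111 left).
Dec has 31 days: +31 → Jan 1, 2339 (80 left).
Jan has 31 days: +31 → Feb 1, 2339 (49 left).
Feb has 28 days: +28 → Mar 1, 2339 (21 left).
+21 → Mar 22, 2339.

March 22, 2339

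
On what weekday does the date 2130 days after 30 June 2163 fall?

Saturday

Jun 30, 2163 is a Thursday.
2130 mod 7 = 2, so 2130 days after a Thursday is Thursday + 2 = Saturday.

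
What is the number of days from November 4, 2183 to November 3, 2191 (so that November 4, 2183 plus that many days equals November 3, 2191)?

Nov 4, 2183 → Nov 4, 2184: 366 days (Feb 29, 2184 is in that span).
Nov 4, 2184 → Nov 4, 2185: 365 days.
Nov 4, 2185 → Nov 4, 2186: 365 days.
Nov 4, 2186 → Nov 4, 2187: 365 days.
Nov 4, 2187 → Nov 4, 2188: 366 days (Feb 29, 2188 is in that span).
Nov 4, 2188 → Nov 4, 2189: 365 days.
Nov 4, 2189 → Nov 4, 2190: 365 days.
Nov 4, 2190 → Dec 4, 2190: 30 days (November has 30).
Dec 4, 2190 → Jan 4, 2191: 31 days (December has 31).
Jan 4, 2191 → Feb 4, 2191: 31 days (January has 31).
Feb 4, 2191 → Mar 4, 2191: 28 days (February has 28).
Mar 4, 2191 → Apr 4, 2191: 31 days (March has 31).
Apr 4, 2191 → May 4, 2191: 30 days (April has 30).
May 4, 2191 → Jun 4, 2191: 31 days (May has 31).
Jun 4, 2191 → Jul 4, 2191: 30 days (June has 30).
Jul 4, 2191 → Aug 4, 2191: 31 days (July has 31).
Aug 4, 2191 → Sep 4, 2191: 31 days (August has 31).
Sep 4, 2191 → Oct 4, 2191: 30 days (September has 30).
Oct 4, 2191 → Nov 3, 2191: 30 days.
Total: 2921 days.

2921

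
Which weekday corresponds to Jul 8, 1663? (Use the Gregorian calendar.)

Sunday

Doomsday rule: the anchor day for the 1600s is Tuesday. For year 63: 63÷12 = 5 r 3, and 3÷4 = 0, so 5+3+0 = 8.
Tuesday + 8 ≡ Wednesday — that's 1663's doomsday.
In July the doomsday date is Jul 11.
Jul 8 is 3 days before Jul 11; 3 mod 7 = 3, so Wednesday − 3 = Sunday.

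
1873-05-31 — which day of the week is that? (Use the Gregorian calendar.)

Saturday

January 1, 1873 is a Wednesday.
Jan 1, 1873 → Feb 1, 1873: 31 days (January has 31).
Feb 1, 1873 → Mar 1, 1873: 28 days (February has 28).
Mar 1, 1873 → Apr 1, 1873: 31 days (March has 31).
Apr 1, 1873 → May 1, 1873: 30 days (April has 30).
May 1, 1873 → May 31, 1873: 30 days.
Total: 150 days.
150 mod 7 = 3, so Wednesday + 3 = Saturday.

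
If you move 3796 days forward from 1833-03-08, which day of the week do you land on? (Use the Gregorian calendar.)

Sunday

First find the weekday of Mar 8, 1833. Doomsday rule: the anchor day for the 1800s is Friday. For year 33: 33÷12 = 2 r 9, and 9÷4 = 2, so 2+9+2 = 13.
Friday + 13 ≡ Thursday — that's 1833's doomsday.
In March the doomsday date is Mar 14.
Mar 8 is 6 days before Mar 14; 6 mod 7 = 6, so Thursday − 6 = Friday.
3796 mod 7 = 2, so 3796 days after a Friday is Friday + 2 = Sunday.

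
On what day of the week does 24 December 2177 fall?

Doomsday rule: the anchor day for the 2100s is Sunday. For year 77: 77÷12 = 6 r 5, and 5÷4 = 1, so 6+5+1 = 12.
Sunday + 12 ≡ Friday — that's 2177's doomsday.
In December the doomsday date is Dec 12.
Dec 24 is 12 days after Dec 12; 12 mod 7 = 5, so Friday + 5 = Wednesday.

Wednesday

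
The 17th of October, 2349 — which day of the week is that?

Monday

Doomsday rule: the anchor day for the 2300s is Wednesday. For year 49: 49÷12 = 4 r 1, and 1÷4 = 0, so 4+1+0 = 5.
Wednesday + 5 ≡ Monday — that's 2349's doomsday.
In October the doomsday date is Oct 10.
Oct 17 is 7 days after Oct 10; 7 mod 7 = 0, so Monday + 0 = Monday.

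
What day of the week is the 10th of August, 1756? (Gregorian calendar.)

Doomsday rule: the anchor day for the 1700s is Sunday. For year 56: 56÷12 = 4 r 8, and 8÷4 = 2, so 4+8+2 = 14.
Sunday + 14 ≡ Sunday — that's 1756's doomsday.
In August the doomsday date is Aug 8.
Aug 10 is 2 days after Aug 8; 2 mod 7 = 2, so Sunday + 2 = Tuesday.

Tuesday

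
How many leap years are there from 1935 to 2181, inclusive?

61

Multiples of 4 in [1935,2181]: 62.
Of those, multiples of 100: 2 (not leap unless ÷400).
Multiples of 400: 1.
Leap years = 62 − 2 + 1 = 61.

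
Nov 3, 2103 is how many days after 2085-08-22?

6646

Aug 22, 2085 → Aug 22, 2086: 365 days.
Aug 22, 2086 → Aug 22, 2087: 365 days.
Aug 22, 2087 → Aug 22, 2088: 366 days (Feb 29, 2088 is in that span).
Aug 22, 2088 → Aug 22, 2089: 365 days.
Aug 22, 2089 → Aug 22, 2090: 365 days.
Aug 22, 2090 → Aug 22, 2091: 365 days.
Aug 22, 2091 → Aug 22, 2092: 366 days (Feb 29, 2092 is in that span).
Aug 22, 2092 → Aug 22, 2093: 365 days.
Aug 22, 2093 → Aug 22, 2094: 365 days.
Aug 22, 2094 → Aug 22, 2095: 365 days.
Aug 22, 2095 → Aug 22, 2096: 366 days (Feb 29, 2096 is in that span).
Aug 22, 2096 → Aug 22, 2097: 365 days.
Aug 22, 2097 → Aug 22, 2098: 365 days.
Aug 22, 2098 → Aug 22, 2099: 365 days.
Aug 22, 2099 → Aug 22, 2100: 365 days.
Aug 22, 2100 → Aug 22, 2101: 365 days.
Aug 22, 2101 → Aug 22, 2102: 365 days.
Aug 22, 2102 → Aug 22, 2103: 365 days.
Aug 22, 2103 → Sep 22, 2103: 31 days (August has 31).
Sep 22, 2103 → Oct 22, 2103: 30 days (September has 30).
Oct 22, 2103 → Nov 3, 2103: 12 days.
Total: 6646 days.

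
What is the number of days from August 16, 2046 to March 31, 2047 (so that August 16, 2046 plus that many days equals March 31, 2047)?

227

Aug 16, 2046 → Sep 16, 2046: 31 days (August has 31).
Sep 16, 2046 → Oct 16, 2046: 30 days (September has 30).
Oct 16, 2046 → Nov 16, 2046: 31 days (October has 31).
Nov 16, 2046 → Dec 16, 2046: 30 days (November has 30).
Dec 16, 2046 → Jan 16, 2047: 31 days (December has 31).
Jan 16, 2047 → Feb 16, 2047: 31 days (January has 31).
Feb 16, 2047 → Mar 16, 2047: 28 days (February has 28).
Mar 16, 2047 → Mar 31, 2047: 15 days.
Total: 227 days.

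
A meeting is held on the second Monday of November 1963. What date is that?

November 11, 1963

November 1, 1963 is a Friday.
The first Monday is therefore November 4 (3 days later).
The second Monday is 4 + 1×7 = November 11.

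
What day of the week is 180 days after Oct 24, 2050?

Oct 24, 2050 is a Monday.
180 mod 7 = 5, so 180 days after a Monday is Monday + 5 = Saturday.

Saturday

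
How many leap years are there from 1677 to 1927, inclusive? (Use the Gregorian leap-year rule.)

Multiples of 4 in [1677,1927]: 62.
Of those, multiples of 100: 3 (not leap unless ÷400).
Multiples of 400: 0.
Leap years = 62 − 3 + 0 = 59.

59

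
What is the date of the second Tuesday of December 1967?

December 1, 1967 is a Friday.
The first Tuesday is therefore December 5 (4 days later).
The second Tuesday is 5 + 1×7 = December 12.

December 12, 1967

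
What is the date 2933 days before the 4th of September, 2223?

−365 (one year) → Sep 4, 2222 (2568 left).
−365 (one year) → Sep 4, 2221 (2203 left).
−365 (one year) → Sep 4, 2220 (1838 left).
−366 (one year; includes Feb 29, 2220) → Sep 4, 2219 (1472 left).
−365 (one year) → Sep 4, 2218 (1107 left).
−365 (one year) → Sep 4, 2217 (742 left).
−365 (one year) → Sep 4, 2216 (377 left).
−4 → Aug 31, 2216 (end of Aug, 31 days; 373 left).
−31 → Jul 31, 2216 (end of Jul, 31 days; 342 left).
−31 → Jun 30, 2216 (end of Jun, 30 days; 311 left).
−30 → May 31, 2216 (end of May, 31 days; 281 left).
−31 → Apr 30, 2216 (end of Apr, 30 days; 250 left).
−30 → Mar 31, 2216 (end of Mar, 31 days; 220 left).
−31 → Feb 29, 2216 (end of Feb, 29 days; 189 left).
−29 → Jan 31, 2216 (end of Jan, 31 days; 160 left).
−31 → Dec 31, 2215 (end of Dec, 31 days; 129 left).
−31 → Nov 30, 2215 (end of Nov, 30 days; 98 left).
−30 → Oct 31, 2215 (end of Oct, 31 days; 68 left).
−31 → Sep 30, 2215 (end of Sep, 30 days; 37 left).
−30 → Aug 31, 2215 (end of Aug, 31 days; 7 left).
−7 → Aug 24, 2215.

August 24, 2215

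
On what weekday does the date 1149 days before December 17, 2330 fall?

First find the weekday of Dec 17, 2330. Doomsday rule: the anchor day for the 2300s is Wednesday. For year 30: 30÷12 = 2 r 6, and 6÷4 = 1, so 2+6+1 = 9.
Wednesday + 9 ≡ Friday — that's 2330's doomsday.
In December the doomsday date is Dec 12.
Dec 17 is 5 days after Dec 12; 5 mod 7 = 5, so Friday + 5 = Wednesday.
1149 mod 7 = 1, so 1149 days before a Wednesday is Wednesday − 1 = Tuesday.

Tuesday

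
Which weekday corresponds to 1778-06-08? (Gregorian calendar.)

Monday

Doomsday rule: the anchor day for the 1700s is Sunday. For year 78: 78÷12 = 6 r 6, and 6÷4 = 1, so 6+6+1 = 13.
Sunday + 13 ≡ Saturday — that's 1778's doomsday.
In June the doomsday date is Jun 6.
Jun 8 is 2 days after Jun 6; 2 mod 7 = 2, so Saturday + 2 = Monday.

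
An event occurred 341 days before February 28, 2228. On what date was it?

−28 → Jan 31, 2228 (end of Jan, 31 days; 313 left).
−31 → Dec 31, 2227 (end of Dec, 31 days; 282 left).
−31 → Nov 30, 2227 (end of Nov, 30 days; 251 left).
−30 → Oct 31, 2227 (end of Oct, 31 days; 221 left).
−31 → Sep 30, 2227 (end of Sep, 30 days; 190 left).
−30 → Aug 31, 2227 (end of Aug, 31 days; 160 left).
−31 → Jul 31, 2227 (end of Jul, 31 days; 129 left).
−31 → Jun 30, 2227 (end of Jun, 30 days; 98 left).
−30 → May 31, 2227 (end of May, 31 days; 68 left).
−31 → Apr 30, 2227 (end of Apr, 30 days; 37 left).
−30 → Mar 31, 2227 (end of Mar, 31 days; 7 left).
−7 → Mar 24, 2227.

March 24, 2227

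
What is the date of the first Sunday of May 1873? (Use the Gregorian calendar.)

May 1, 1873 is a Thursday.
The first Sunday is therefore May 4 (3 days later).

May 4, 1873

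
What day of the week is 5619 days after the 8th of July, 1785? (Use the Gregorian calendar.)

First find the weekday of Jul 8, 1785. Doomsday rule: the anchor day for the 1700s is Sunday. For year 85: 85÷12 = 7 r 1, and 1÷4 = 0, so 7+1+0 = 8.
Sunday + 8 ≡ Monday — that's 1785's doomsday.
In July the doomsday date is Jul 11.
Jul 8 is 3 days before Jul 11; 3 mod 7 = 3, so Monday − 3 = Friday.
5619 mod 7 = 5, so 5619 days after a Friday is Friday + 5 = Wednesday.

Wednesday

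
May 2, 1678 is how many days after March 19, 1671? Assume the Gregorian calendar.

2601

Mar 19, 1671 → Mar 19, 1672: 366 days (Feb 29, 1672 is in that span).
Mar 19, 1672 → Mar 19, 1673: 365 days.
Mar 19, 1673 → Mar 19, 1674: 365 days.
Mar 19, 1674 → Mar 19, 1675: 365 days.
Mar 19, 1675 → Mar 19, 1676: 366 days (Feb 29, 1676 is in that span).
Mar 19, 1676 → Mar 19, 1677: 365 days.
Mar 19, 1677 → Mar 19, 1678: 365 days.
Mar 19, 1678 → Apr 19, 1678: 31 days (March has 31).
Apr 19, 1678 → May 2, 1678: 13 days.
Total: 2601 days.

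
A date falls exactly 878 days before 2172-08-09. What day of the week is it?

First find the weekday of Aug 9, 2172. Doomsday rule: the anchor day for the 2100s is Sunday. For year 72: 72÷12 = 6 r 0, and 0÷4 = 0, so 6+0+0 = 6.
Sunday + 6 ≡ Saturday — that's 2172's doomsday.
In August the doomsday date is Aug 8.
Aug 9 is 1 day after Aug 8; 1 mod 7 = 1, so Saturday + 1 = Sunday.
878 mod 7 = 3, so 878 days before a Sunday is Sunday − 3 = Thursday.

Thursday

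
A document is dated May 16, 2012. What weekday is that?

Wednesday

Doomsday rule: the anchor day for the 2000s is Tuesday. For year 12: 12÷12 = 1 r 0, and 0÷4 = 0, so 1+0+0 = 1.
Tuesday + 1 ≡ Wednesday — that's 2012's doomsday.
In May the doomsday date is May 9.
May 16 is 7 days after May 9; 7 mod 7 = 0, so Wednesday + 0 = Wednesday.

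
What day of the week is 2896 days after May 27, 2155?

Sunday

First find the weekday of May 27, 2155. Doomsday rule: the anchor day for the 2100s is Sunday. For year 55: 55÷12 = 4 r 7, and 7÷4 = 1, so 4+7+1 = 12.
Sunday + 12 ≡ Friday — that's 2155's doomsday.
In May the doomsday date is May 9.
May 27 is 18 days after May 9; 18 mod 7 = 4, so Friday + 4 = Tuesday.
2896 mod 7 = 5, so 2896 days after a Tuesday is Tuesday + 5 = Sunday.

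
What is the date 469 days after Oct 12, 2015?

+366 (one year; includes Feb 29, 2016) → Oct 12, 2016 (103 left).
Oct has 31 days: +20 → Nov 1, 2016 (83 left).
Nov has 30 days: +30 → Dec 1, 2016 (53 left).
Dec has 31 days: +31 → Jan 1, 2017 (22 left).
+22 → Jan 23, 2017.

January 23, 2017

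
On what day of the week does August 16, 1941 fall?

Saturday

January 1, 1941 is a Wednesday.
Jan 1, 1941 → Feb 1, 1941: 31 days (January has 31).
Feb 1, 1941 → Mar 1, 1941: 28 days (February has 28).
Mar 1, 1941 → Apr 1, 1941: 31 days (March has 31).
Apr 1, 1941 → May 1, 1941: 30 days (April has 30).
May 1, 1941 → Jun 1, 1941: 31 days (May has 31).
Jun 1, 1941 → Jul 1, 1941: 30 days (June has 30).
Jul 1, 1941 → Aug 1, 1941: 31 days (July has 31).
Aug 1, 1941 → Aug 16, 1941: 15 days.
Total: 227 days.
227 mod 7 = 3, so Wednesday + 3 = Saturday.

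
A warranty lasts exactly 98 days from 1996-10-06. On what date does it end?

Oct has 31 days: +26 → Nov 1, 1996 (72 left).
Nov has 30 days: +30 → Dec 1, 1996 (42 left).
Dec has 31 days: +31 → Jan 1, 1997 (11 left).
+11 → Jan 12, 1997.

January 12, 1997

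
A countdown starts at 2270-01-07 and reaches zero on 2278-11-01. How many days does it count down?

3220

Jan 7, 2270 → Jan 7, 2271: 365 days.
Jan 7, 2271 → Jan 7, 2272: 365 days.
Jan 7, 2272 → Jan 7, 2273: 366 days (Feb 29, 2272 is in that span).
Jan 7, 2273 → Jan 7, 2274: 365 days.
Jan 7, 2274 → Jan 7, 2275: 365 days.
Jan 7, 2275 → Jan 7, 2276: 365 days.
Jan 7, 2276 → Jan 7, 2277: 366 days (Feb 29, 2276 is in that span).
Jan 7, 2277 → Jan 7, 2278: 365 days.
Jan 7, 2278 → Feb 7, 2278: 31 days (January has 31).
Feb 7, 2278 → Mar 7, 2278: 28 days (February has 28).
Mar 7, 2278 → Apr 7, 2278: 31 days (March has 31).
Apr 7, 2278 → May 7, 2278: 30 days (April has 30).
May 7, 2278 → Jun 7, 2278: 31 days (May has 31).
Jun 7, 2278 → Jul 7, 2278: 30 days (June has 30).
Jul 7, 2278 → Aug 7, 2278: 31 days (July has 31).
Aug 7, 2278 → Sep 7, 2278: 31 days (August has 31).
Sep 7, 2278 → Oct 7, 2278: 30 days (September has 30).
Oct 7, 2278 → Nov 1, 2278: 25 days.
Total: 3220 days.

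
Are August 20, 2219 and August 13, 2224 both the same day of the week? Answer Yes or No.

Yes

From Aug 20, 2219 to Aug 13, 2224 is 1820 days.
1820 mod 7 = 0, so they are the same weekday.
(Aug 20, 2219 is a Friday; Aug 13, 2224 is a Friday.)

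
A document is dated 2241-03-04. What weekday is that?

Thursday

Doomsday rule: the anchor day for the 2200s is Friday. For year 41: 41÷12 = 3 r 5, and 5÷4 = 1, so 3+5+1 = 9.
Friday + 9 ≡ Sunday — that's 2241's doomsday.
In March the doomsday date is Mar 14.
Mar 4 is 10 days before Mar 14; 10 mod 7 = 3, so Sunday − 3 = Thursday.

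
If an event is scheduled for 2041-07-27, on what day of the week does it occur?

January 1, 2041 is a Tuesday.
Jan 1, 2041 → Feb 1, 2041: 31 days (January has 31).
Feb 1, 2041 → Mar 1, 2041: 28 days (February has 28).
Mar 1, 2041 → Apr 1, 2041: 31 days (March has 31).
Apr 1, 2041 → May 1, 2041: 30 days (April has 30).
May 1, 2041 → Jun 1, 2041: 31 days (May has 31).
Jun 1, 2041 → Jul 1, 2041: 30 days (June has 30).
Jul 1, 2041 → Jul 27, 2041: 26 days.
Total: 207 days.
207 mod 7 = 4, so Tuesday + 4 = Saturday.

Saturday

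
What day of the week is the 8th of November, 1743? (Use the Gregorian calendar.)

Friday

Doomsday rule: the anchor day for the 1700s is Sunday. For year 43: 43÷12 = 3 r 7, and 7÷4 = 1, so 3+7+1 = 11.
Sunday + 11 ≡ Thursday — that's 1743's doomsday.
In November the doomsday date is Nov 7.
Nov 8 is 1 day after Nov 7; 1 mod 7 = 1, so Thursday + 1 = Friday.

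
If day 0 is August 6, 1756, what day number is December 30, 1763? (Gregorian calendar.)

2702

Aug 6, 1756 → Aug 6, 1757: 365 days.
Aug 6, 1757 → Aug 6, 1758: 365 days.
Aug 6, 1758 → Aug 6, 1759: 365 days.
Aug 6, 1759 → Aug 6, 1760: 366 days (Feb 29, 1760 is in that span).
Aug 6, 1760 → Aug 6, 1761: 365 days.
Aug 6, 1761 → Aug 6, 1762: 365 days.
Aug 6, 1762 → Aug 6, 1763: 365 days.
Aug 6, 1763 → Sep 6, 1763: 31 days (August has 31).
Sep 6, 1763 → Oct 6, 1763: 30 days (September has 30).
Oct 6, 1763 → Nov 6, 1763: 31 days (October has 31).
Nov 6, 1763 → Dec 6, 1763: 30 days (November has 30).
Dec 6, 1763 → Dec 30, 1763: 24 days.
Total: 2702 days.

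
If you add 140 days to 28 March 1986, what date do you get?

August 15, 1986

Mar has 31 days: +4 → Apr 1, 1986 (136 left).
Apr has 30 days: +30 → May 1, 1986 (106 left).
May has 31 days: +31 → Jun 1, 1986 (75 left).
Jun has 30 days: +30 → Jul 1, 1986 (45 left).
Jul has 31 days: +31 → Aug 1, 1986 (14 left).
+14 → Aug 15, 1986.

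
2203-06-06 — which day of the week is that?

January 1, 2203 is a Saturday.
Jan 1, 2203 → Feb 1, 2203: 31 days (January has 31).
Feb 1, 2203 → Mar 1, 2203: 28 days (February has 28).
Mar 1, 2203 → Apr 1, 2203: 31 days (March has 31).
Apr 1, 2203 → May 1, 2203: 30 days (April has 30).
May 1, 2203 → Jun 1, 2203: 31 days (May has 31).
Jun 1, 2203 → Jun 6, 2203: 5 days.
Total: 156 days.
156 mod 7 = 2, so Saturday + 2 = Monday.

Monday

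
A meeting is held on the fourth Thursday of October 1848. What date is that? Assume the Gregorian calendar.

October 1, 1848 is a Sunday.
The first Thursday is therefore October 5 (4 days later).
The fourth Thursday is 5 + 3×7 = October 26.

October 26, 1848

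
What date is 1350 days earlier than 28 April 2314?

August 17, 2310

−365 (one year) → Apr 28, 2313 (985 left).
−365 (one year) → Apr 28, 2312 (620 left).
−366 (one year; includes Feb 29, 2312) → Apr 28, 2311 (254 left).
−28 → Mar 31, 2311 (end of Mar, 31 days; 226 left).
−31 → Feb 28, 2311 (end of Feb, 28 days; 195 left).
−28 → Jan 31, 2311 (end of Jan, 31 days; 167 left).
−31 → Dec 31, 2310 (end of Dec, 31 days; 136 left).
−31 → Nov 30, 2310 (end of Nov, 30 days; 105 left).
−30 → Oct 31, 2310 (end of Oct, 31 days; 75 left).
−31 → Sep 30, 2310 (end of Sep, 30 days; 44 left).
−30 → Aug 31, 2310 (end of Aug, 31 days; 14 left).
−14 → Aug 17, 2310.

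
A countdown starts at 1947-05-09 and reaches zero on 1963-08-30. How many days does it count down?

5957

May 9, 1947 → May 9, 1948: 366 days (Feb 29, 1948 is in that span).
May 9, 1948 → May 9, 1949: 365 days.
May 9, 1949 → May 9, 1950: 365 days.
May 9, 1950 → May 9, 1951: 365 days.
May 9, 1951 → May 9, 1952: 366 days (Feb 29, 1952 is in that span).
May 9, 1952 → May 9, 1953: 365 days.
May 9, 1953 → May 9, 1954: 365 days.
May 9, 1954 → May 9, 1955: 365 days.
May 9, 1955 → May 9, 1956: 366 days (Feb 29, 1956 is in that span).
May 9, 1956 → May 9, 1957: 365 days.
May 9, 1957 → May 9, 1958: 365 days.
May 9, 1958 → May 9, 1959: 365 days.
May 9, 1959 → May 9, 1960: 366 days (Feb 29, 1960 is in that span).
May 9, 1960 → May 9, 1961: 365 days.
May 9, 1961 → May 9, 1962: 365 days.
May 9, 1962 → May 9, 1963: 365 days.
May 9, 1963 → Jun 9, 1963: 31 days (May has 31).
Jun 9, 1963 → Jul 9, 1963: 30 days (June has 30).
Jul 9, 1963 → Aug 9, 1963: 31 days (July has 31).
Aug 9, 1963 → Aug 30, 1963: 21 days.
Total: 5957 days.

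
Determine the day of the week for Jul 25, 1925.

Doomsday rule: the anchor day for the 1900s is Wednesday. For year 25: 25÷12 = 2 r 1, and 1÷4 = 0, so 2+1+0 = 3.
Wednesday + 3 ≡ Saturday — that's 1925's doomsday.
In July the doomsday date is Jul 11.
Jul 25 is 14 days after Jul 11; 14 mod 7 = 0, so Saturday + 0 = Saturday.

Saturday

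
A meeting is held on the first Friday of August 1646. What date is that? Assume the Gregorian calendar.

August 3, 1646

August 1, 1646 is a Wednesday.
The first Friday is therefore August 3 (2 days later).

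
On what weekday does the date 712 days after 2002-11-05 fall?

Sunday

First find the weekday of Nov 5, 2002. Doomsday rule: the anchor day for the 2000s is Tuesday. For year 02: 2÷12 = 0 r 2, and 2÷4 = 0, so 0+2+0 = 2.
Tuesday + 2 ≡ Thursday — that's 2002's doomsday.
In November the doomsday date is Nov 7.
Nov 5 is 2 days before Nov 7; 2 mod 7 = 2, so Thursday − 2 = Tuesday.
712 mod 7 = 5, so 712 days after a Tuesday is Tuesday + 5 = Sunday.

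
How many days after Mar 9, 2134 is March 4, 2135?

Mar 9, 2134 → Apr 9, 2134: 31 days (March has 31).
Apr 9, 2134 → May 9, 2134: 30 days (April has 30).
May 9, 2134 → Jun 9, 2134: 31 days (May has 31).
Jun 9, 2134 → Jul 9, 2134: 30 days (June has 30).
Jul 9, 2134 → Aug 9, 2134: 31 days (July has 31).
Aug 9, 2134 → Sep 9, 2134: 31 days (August has 31).
Sep 9, 2134 → Oct 9, 2134: 30 days (September has 30).
Oct 9, 2134 → Nov 9, 2134: 31 days (October has 31).
Nov 9, 2134 → Dec 9, 2134: 30 days (November has 30).
Dec 9, 2134 → Jan 9, 2135: 31 days (December has 31).
Jan 9, 2135 → Feb 9, 2135: 31 days (January has 31).
Feb 9, 2135 → Mar 4, 2135: 23 days.
Total: 360 days.

360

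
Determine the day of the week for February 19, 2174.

Saturday

Doomsday rule: the anchor day for the 2100s is Sunday. For year 74: 74÷12 = 6 r 2, and 2÷4 = 0, so 6+2+0 = 8.
Sunday + 8 ≡ Monday — that's 2174's doomsday.
In February the doomsday date is Feb 28 (2174 is not a leap year).
Feb 19 is 9 days before Feb 28; 9 mod 7 = 2, so Monday − 2 = Saturday.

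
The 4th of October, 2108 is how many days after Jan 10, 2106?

Jan 10, 2106 → Jan 10, 2107: 365 days.
Jan 10, 2107 → Jan 10, 2108: 365 days.
Jan 10, 2108 → Feb 10, 2108: 31 days (January has 31).
Feb 10, 2108 → Mar 10, 2108: 29 days (February has 29).
Mar 10, 2108 → Apr 10, 2108: 31 days (March has 31).
Apr 10, 2108 → May 10, 2108: 30 days (April has 30).
May 10, 2108 → Jun 10, 2108: 31 days (May has 31).
Jun 10, 2108 → Jul 10, 2108: 30 days (June has 30).
Jul 10, 2108 → Aug 10, 2108: 31 days (July has 31).
Aug 10, 2108 → Sep 10, 2108: 31 days (August has 31).
Sep 10, 2108 → Oct 4, 2108: 24 days.
Total: 998 days.

998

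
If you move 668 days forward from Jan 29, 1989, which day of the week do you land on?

Wednesday

First find the weekday of Jan 29, 1989. Doomsday rule: the anchor day for the 1900s is Wednesday. For year 89: 89÷12 = 7 r 5, and 5÷4 = 1, so 7+5+1 = 13.
Wednesday + 13 ≡ Tuesday — that's 1989's doomsday.
In January the doomsday date is Jan 3 (1989 is not a leap year).
Jan 29 is 26 days after Jan 3; 26 mod 7 = 5, so Tuesday + 5 = Sunday.
668 mod 7 = 3, so 668 days after a Sunday is Sunday + 3 = Wednesday.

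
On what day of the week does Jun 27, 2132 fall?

Friday

January 1, 2132 is a Tuesday.
Jan 1, 2132 → Feb 1, 2132: 31 days (January has 31).
Feb 1, 2132 → Mar 1, 2132: 29 days (February has 29).
Mar 1, 2132 → Apr 1, 2132: 31 days (March has 31).
Apr 1, 2132 → May 1, 2132: 30 days (April has 30).
May 1, 2132 → Jun 1, 2132: 31 days (May has 31).
Jun 1, 2132 → Jun 27, 2132: 26 days.
Total: 178 days.
178 mod 7 = 3, so Tuesday + 3 = Friday.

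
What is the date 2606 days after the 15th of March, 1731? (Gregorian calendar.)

May 3, 1738

+366 (one year; includes Feb 29, 1732) → Mar 15, 1732 (2240 left).
+365 (one year) → Mar 15, 1733 (1875 left).
+365 (one year) → Mar 15, 1734 (1510 left).
+365 (one year) → Mar 15, 1735 (1145 left).
+366 (one year; includes Feb 29, 1736) → Mar 15, 1736 (779 left).
+365 (one year) → Mar 15, 1737 (414 left).
+365 (one year) → Mar 15, 1738 (49 left).
Mar has 31 days: +17 → Apr 1, 1738 (32 left).
Apr has 30 days: +30 → May 1, 1738 (2 left).
+2 → May 3, 1738.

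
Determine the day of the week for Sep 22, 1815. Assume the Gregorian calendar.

Doomsday rule: the anchor day for the 1800s is Friday. For year 15: 15÷12 = 1 r 3, and 3÷4 = 0, so 1+3+0 = 4.
Friday + 4 ≡ Tuesday — that's 1815's doomsday.
In September the doomsday date is Sep 5.
Sep 22 is 17 days after Sep 5; 17 mod 7 = 3, so Tuesday + 3 = Friday.

Friday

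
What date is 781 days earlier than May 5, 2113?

−365 (one year) → May 5, 2112 (416 left).
−366 (one year; includes Feb 29, 2112) → May 5, 2111 (50 left).
−5 → Apr 30, 2111 (end of Apr, 30 days; 45 left).
−30 → Mar 31, 2111 (end of Mar, 31 days; 15 left).
−15 → Mar 16, 2111.

March 16, 2111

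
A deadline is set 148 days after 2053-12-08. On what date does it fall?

May 5, 2054

Dec has 31 days: +24 → Jan 1, 2054 (124 left).
Jan has 31 days: +31 → Feb 1, 2054 (93 left).
Feb has 28 days: +28 → Mar 1, 2054 (65 left).
Mar has 31 days: +31 → Apr 1, 2054 (34 left).
Apr has 30 days: +30 → May 1, 2054 (4 left).
+4 → May 5, 2054.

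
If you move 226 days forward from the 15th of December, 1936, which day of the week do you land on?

Thursday

Dec 15, 1936 is a Tuesday.
226 mod 7 = 2, so 226 days after a Tuesday is Tuesday + 2 = Thursday.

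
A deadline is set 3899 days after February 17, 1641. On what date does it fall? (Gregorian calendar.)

October 22, 1651

+365 (one year) → Feb 17, 1642 (3534 left).
+365 (one year) → Feb 17, 1643 (3169 left).
+365 (one year) → Feb 17, 1644 (2804 left).
+366 (one year; includes Feb 29, 1644) → Feb 17, 1645 (2438 left).
+365 (one year) → Feb 17, 1646 (2073 left).
+365 (one year) → Feb 17, 1647 (1708 left).
+365 (one year) → Feb 17, 1648 (1343 left).
+366 (one year; includes Feb 29, 1648) → Feb 17, 1649 (977 left).
+365 (one year) → Feb 17, 1650 (612 left).
+365 (one year) → Feb 17, 1651 (247 left).
Feb has 28 days: +12 → Mar 1, 1651 (235 left).
Mar has 31 days: +31 → Apr 1, 1651 (204 left).
Apr has 30 days: +30 → May 1, 1651 (174 left).
May has 31 days: +31 → Jun 1, 1651 (143 left).
Jun has 30 days: +30 → Jul 1, 1651 (113 left).
Jul has 31 days: +31 → Aug 1, 1651 (82 left).
Aug has 31 days: +31 → Sep 1, 1651 (51 left).
Sep has 30 days: +30 → Oct 1, 1651 (21 left).
+21 → Oct 22, 1651.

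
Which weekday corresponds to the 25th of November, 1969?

Doomsday rule: the anchor day for the 1900s is Wednesday. For year 69: 69÷12 = 5 r 9, and 9÷4 = 2, so 5+9+2 = 16.
Wednesday + 16 ≡ Friday — that's 1969's doomsday.
In November the doomsday date is Nov 7.
Nov 25 is 18 days after Nov 7; 18 mod 7 = 4, so Friday + 4 = Tuesday.

Tuesday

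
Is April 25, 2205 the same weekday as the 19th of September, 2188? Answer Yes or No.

From Sep 19, 2188 to Apr 25, 2205 is 6061 days.
6061 mod 7 = 6, so they are different weekdays.
(Sep 19, 2188 is a Friday; Apr 25, 2205 is a Thursday.)

No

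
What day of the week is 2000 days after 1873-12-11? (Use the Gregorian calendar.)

Tuesday

Dec 11, 1873 is a Thursday.
2000 mod 7 = 5, so 2000 days after a Thursday is Thursday + 5 = Tuesday.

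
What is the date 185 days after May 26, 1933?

November 27, 1933

May has 31 days: +6 → Jun 1, 1933 (179 left).
Jun has 30 days: +30 → Jul 1, 1933 (149 left).
Jul has 31 days: +31 → Aug 1, 1933 (118 left).
Aug has 31 days: +31 → Sep 1, 1933 (87 left).
Sep has 30 days: +30 → Oct 1, 1933 (57 left).
Oct has 31 days: +31 → Nov 1, 1933 (26 left).
+26 → Nov 27, 1933.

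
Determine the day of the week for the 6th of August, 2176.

Doomsday rule: the anchor day for the 2100s is Sunday. For year 76: 76÷12 = 6 r 4, and 4÷4 = 1, so 6+4+1 = 11.
Sunday + 11 ≡ Thursday — that's 2176's doomsday.
In August the doomsday date is Aug 8.
Aug 6 is 2 days before Aug 8; 2 mod 7 = 2, so Thursday − 2 = Tuesday.

Tuesday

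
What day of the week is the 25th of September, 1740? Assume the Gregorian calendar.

Doomsday rule: the anchor day for the 1700s is Sunday. For year 40: 40÷12 = 3 r 4, and 4÷4 = 1, so 3+4+1 = 8.
Sunday + 8 ≡ Monday — that's 1740's doomsday.
In September the doomsday date is Sep 5.
Sep 25 is 20 days after Sep 5; 20 mod 7 = 6, so Monday + 6 = Sunday.

Sunday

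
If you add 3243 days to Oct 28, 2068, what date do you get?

September 14, 2077

+365 (one year) → Oct 28, 2069 (2878 left).
+365 (one year) → Oct 28, 2070 (2513 left).
+365 (one year) → Oct 28, 2071 (2148 left).
+366 (one year; includes Feb 29, 2072) → Oct 28, 2072 (1782 left).
+365 (one year) → Oct 28, 2073 (1417 left).
+365 (one year) → Oct 28, 2074 (1052 left).
+365 (one year) → Oct 28, 2075 (687 left).
+366 (one year; includes Feb 29, 2076) → Oct 28, 2076 (321 left).
Oct has 31 days: +4 → Nov 1, 2076 (317 left).
Nov has 30 days: +30 → Dec 1, 2076 (287 left).
Dec has 31 days: +31 → Jan 1, 2077 (256 left).
Jan has 31 days: +31 → Feb 1, 2077 (225 left).
Feb has 28 days: +28 → Mar 1, 2077 (197 left).
Mar has 31 days: +31 → Apr 1, 2077 (166 left).
Apr has 30 days: +30 → May 1, 2077 (136 left).
May has 31 days: +31 → Jun 1, 2077 (105 left).
Jun has 30 days: +30 → Jul 1, 2077 (75 left).
Jul has 31 days: +31 → Aug 1, 2077 (44 left).
Aug has 31 days: +31 → Sep 1, 2077 (13 left).
+13 → Sep 14, 2077.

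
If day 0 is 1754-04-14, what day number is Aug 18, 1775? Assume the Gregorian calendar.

Apr 14, 1754 → Apr 14, 1755: 365 days.
Apr 14, 1755 → Apr 14, 1756: 366 days (Feb 29, 1756 is in that span).
Apr 14, 1756 → Apr 14, 1757: 365 days.
Apr 14, 1757 → Apr 14, 1758: 365 days.
Apr 14, 1758 → Apr 14, 1759: 365 days.
Apr 14, 1759 → Apr 14, 1760: 366 days (Feb 29, 1760 is in that span).
Apr 14, 1760 → Apr 14, 1761: 365 days.
Apr 14, 1761 → Apr 14, 1762: 365 days.
Apr 14, 1762 → Apr 14, 1763: 365 days.
Apr 14, 1763 → Apr 14, 1764: 366 days (Feb 29, 1764 is in that span).
Apr 14, 1764 → Apr 14, 1765: 365 days.
Apr 14, 1765 → Apr 14, 1766: 365 days.
Apr 14, 1766 → Apr 14, 1767: 365 days.
Apr 14, 1767 → Apr 14, 1768: 366 days (Feb 29, 1768 is in that span).
Apr 14, 1768 → Apr 14, 1769: 365 days.
Apr 14, 1769 → Apr 14, 1770: 365 days.
Apr 14, 1770 → Apr 14, 1771: 365 days.
Apr 14, 1771 → Apr 14, 1772: 366 days (Feb 29, 1772 is in that span).
Apr 14, 1772 → Apr 14, 1773: 365 days.
Apr 14, 1773 → Apr 14, 1774: 365 days.
Apr 14, 1774 → Apr 14, 1775: 365 days.
Apr 14, 1775 → May 14, 1775: 30 days (April has 30).
May 14, 1775 → Jun 14, 1775: 31 days (May has 31).
Jun 14, 1775 → Jul 14, 1775: 30 days (June has 30).
Jul 14, 1775 → Aug 14, 1775: 31 days (July has 31).
Aug 14, 1775 → Aug 18, 1775: 4 days.
Total: 7796 days.

7796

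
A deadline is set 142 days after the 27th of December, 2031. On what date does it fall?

May 17, 2032

Dec has 31 days: +5 → Jan 1, 2032 (137 left).
Jan has 31 days: +31 → Feb 1, 2032 (106 left).
Feb has 29 days: +29 → Mar 1, 2032 (77 left).
Mar has 31 days: +31 → Apr 1, 2032 (46 left).
Apr has 30 days: +30 → May 1, 2032 (16 left).
+16 → May 17, 2032.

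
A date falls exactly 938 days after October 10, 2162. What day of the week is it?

Sunday

Oct 10, 2162 is a Sunday.
938 mod 7 = 0, so 938 days after a Sunday is Sunday + 0 = Sunday.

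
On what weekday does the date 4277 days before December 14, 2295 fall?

Saturday

First find the weekday of Dec 14, 2295. Doomsday rule: the anchor day for the 2200s is Friday. For year 95: 95÷12 = 7 r 11, and 11÷4 = 2, so 7+11+2 = 20.
Friday + 20 ≡ Thursday — that's 2295's doomsday.
In December the doomsday date is Dec 12.
Dec 14 is 2 days after Dec 12; 2 mod 7 = 2, so Thursday + 2 = Saturday.
4277 mod 7 = 0, so 4277 days before a Saturday is Saturday − 0 = Saturday.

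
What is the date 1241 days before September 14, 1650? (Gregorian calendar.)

April 22, 1647

−365 (one year) → Sep 14, 1649 (876 left).
−365 (one year) → Sep 14, 1648 (511 left).
−366 (one year; includes Feb 29, 1648) → Sep 14, 1647 (145 left).
−14 → Aug 31, 1647 (end of Aug, 31 days; 131 left).
−31 → Jul 31, 1647 (end of Jul, 31 days; 100 left).
−31 → Jun 30, 1647 (end of Jun, 30 days; 69 left).
−30 → May 31, 1647 (end of May, 31 days; 39 left).
−31 → Apr 30, 1647 (end of Apr, 30 days; 8 left).
−8 → Apr 22, 1647.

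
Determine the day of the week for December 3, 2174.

Saturday

Doomsday rule: the anchor day for the 2100s is Sunday. For year 74: 74÷12 = 6 r 2, and 2÷4 = 0, so 6+2+0 = 8.
Sunday + 8 ≡ Monday — that's 2174's doomsday.
In December the doomsday date is Dec 12.
Dec 3 is 9 days before Dec 12; 9 mod 7 = 2, so Monday − 2 = Saturday.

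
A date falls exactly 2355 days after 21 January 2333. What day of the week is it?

Tuesday

Jan 21, 2333 is a Saturday.
2355 mod 7 = 3, so 2355 days after a Saturday is Saturday + 3 = Tuesday.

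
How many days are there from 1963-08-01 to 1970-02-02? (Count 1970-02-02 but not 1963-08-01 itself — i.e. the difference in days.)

2377

Aug 1, 1963 → Aug 1, 1964: 366 days (Feb 29, 1964 is in that span).
Aug 1, 1964 → Aug 1, 1965: 365 days.
Aug 1, 1965 → Aug 1, 1966: 365 days.
Aug 1, 1966 → Aug 1, 1967: 365 days.
Aug 1, 1967 → Aug 1, 1968: 366 days (Feb 29, 1968 is in that span).
Aug 1, 1968 → Aug 1, 1969: 365 days.
Aug 1, 1969 → Sep 1, 1969: 31 days (August has 31).
Sep 1, 1969 → Oct 1, 1969: 30 days (September has 30).
Oct 1, 1969 → Nov 1, 1969: 31 days (October has 31).
Nov 1, 1969 → Dec 1, 1969: 30 days (November has 30).
Dec 1, 1969 → Jan 1, 1970: 31 days (December has 31).
Jan 1, 1970 → Feb 1, 1970: 31 days (January has 31).
Feb 1, 1970 → Feb 2, 1970: 1 days.
Total: 2377 days.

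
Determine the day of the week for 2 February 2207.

Doomsday rule: the anchor day for the 2200s is Friday. For year 07: 7÷12 = 0 r 7, and 7÷4 = 1, so 0+7+1 = 8.
Friday + 8 ≡ Saturday — that's 2207's doomsday.
In February the doomsday date is Feb 28 (2207 is not a leap year).
Feb 2 is 26 days before Feb 28; 26 mod 7 = 5, so Saturday − 5 = Monday.

Monday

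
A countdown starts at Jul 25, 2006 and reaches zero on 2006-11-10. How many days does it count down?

108

Jul 25, 2006 → Aug 25, 2006: 31 days (July has 31).
Aug 25, 2006 → Sep 25, 2006: 31 days (August has 31).
Sep 25, 2006 → Oct 25, 2006: 30 days (September has 30).
Oct 25, 2006 → Nov 10, 2006: 16 days.
Total: 108 days.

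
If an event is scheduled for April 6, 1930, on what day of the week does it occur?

Doomsday rule: the anchor day for the 1900s is Wednesday. For year 30: 30÷12 = 2 r 6, and 6÷4 = 1, so 2+6+1 = 9.
Wednesday + 9 ≡ Friday — that's 1930's doomsday.
In April the doomsday date is Apr 4.
Apr 6 is 2 days after Apr 4; 2 mod 7 = 2, so Friday + 2 = Sunday.

Sunday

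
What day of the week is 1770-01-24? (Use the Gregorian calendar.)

Doomsday rule: the anchor day for the 1700s is Sunday. For year 70: 70÷12 = 5 r 10, and 10÷4 = 2, so 5+10+2 = 17.
Sunday + 17 ≡ Wednesday — that's 1770's doomsday.
In January the doomsday date is Jan 3 (1770 is not a leap year).
Jan 24 is 21 days after Jan 3; 21 mod 7 = 0, so Wednesday + 0 = Wednesday.

Wednesday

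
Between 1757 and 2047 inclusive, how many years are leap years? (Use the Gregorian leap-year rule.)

70

Multiples of 4 in [1757,2047]: 72.
Of those, multiples of 100: 3 (not leap unless ÷400).
Multiples of 400: 1.
Leap years = 72 − 3 + 1 = 70.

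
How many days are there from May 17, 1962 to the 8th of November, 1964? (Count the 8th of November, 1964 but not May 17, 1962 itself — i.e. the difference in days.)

906

May 17, 1962 → May 17, 1963: 365 days.
May 17, 1963 → May 17, 1964: 366 days (Feb 29, 1964 is in that span).
May 17, 1964 → Jun 17, 1964: 31 days (May has 31).
Jun 17, 1964 → Jul 17, 1964: 30 days (June has 30).
Jul 17, 1964 → Aug 17, 1964: 31 days (July has 31).
Aug 17, 1964 → Sep 17, 1964: 31 days (August has 31).
Sep 17, 1964 → Oct 17, 1964: 30 days (September has 30).
Oct 17, 1964 → Nov 8, 1964: 22 days.
Total: 906 days.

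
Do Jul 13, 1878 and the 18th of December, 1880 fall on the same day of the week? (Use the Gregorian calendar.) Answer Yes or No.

Yes

From Jul 13, 1878 to Dec 18, 1880 is 889 days.
889 mod 7 = 0, so they are the same weekday.
(Jul 13, 1878 is a Saturday; Dec 18, 1880 is a Saturday.)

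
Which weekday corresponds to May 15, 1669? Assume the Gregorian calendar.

Wednesday

Doomsday rule: the anchor day for the 1600s is Tuesday. For year 69: 69÷12 = 5 r 9, and 9÷4 = 2, so 5+9+2 = 16.
Tuesday + 16 ≡ Thursday — that's 1669's doomsday.
In May the doomsday date is May 9.
May 15 is 6 days after May 9; 6 mod 7 = 6, so Thursday + 6 = Wednesday.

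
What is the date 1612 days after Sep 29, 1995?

+366 (one year; includes Feb 29, 1996) → Sep 29, 1996 (1246 left).
+365 (one year) → Sep 29, 1997 (881 left).
+365 (one year) → Sep 29, 1998 (516 left).
+365 (one year) → Sep 29, 1999 (151 left).
Sep has 30 days: +2 → Oct 1, 1999 (149 left).
Oct has 31 days: +31 → Nov 1, 1999 (118 left).
Nov has 30 days: +30 → Dec 1, 1999 (88 left).
Dec has 31 days: +31 → Jan 1, 2000 (57 left).
Jan has 31 days: +31 → Feb 1, 2000 (26 left).
+26 → Feb 27, 2000.

February 27, 2000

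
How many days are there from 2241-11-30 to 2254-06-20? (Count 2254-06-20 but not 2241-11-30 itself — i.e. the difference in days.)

4585

Nov 30, 2241 → Nov 30, 2242: 365 days.
Nov 30, 2242 → Nov 30, 2243: 365 days.
Nov 30, 2243 → Nov 30, 2244: 366 days (Feb 29, 2244 is in that span).
Nov 30, 2244 → Nov 30, 2245: 365 days.
Nov 30, 2245 → Nov 30, 2246: 365 days.
Nov 30, 2246 → Nov 30, 2247: 365 days.
Nov 30, 2247 → Nov 30, 2248: 366 days (Feb 29, 2248 is in that span).
Nov 30, 2248 → Nov 30, 2249: 365 days.
Nov 30, 2249 → Nov 30, 2250: 365 days.
Nov 30, 2250 → Nov 30, 2251: 365 days.
Nov 30, 2251 → Nov 30, 2252: 366 days (Feb 29, 2252 is in that span).
Nov 30, 2252 → Nov 30, 2253: 365 days.
Nov 30, 2253 → Dec 30, 2253: 30 days (November has 30).
Dec 30, 2253 → Jan 30, 2254: 31 days (December has 31).
Jan 30, 2254 → Feb 28, 2254: 29 days (January has 31).
Feb 28, 2254 → Mar 28, 2254: 28 days (February has 28).
Mar 28, 2254 → Apr 28, 2254: 31 days (March has 31).
Apr 28, 2254 → May 28, 2254: 30 days (April has 30).
May 28, 2254 → Jun 20, 2254: 23 days.
Total: 4585 days.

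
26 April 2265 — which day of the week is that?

Doomsday rule: the anchor day for the 2200s is Friday. For year 65: 65÷12 = 5 r 5, and 5÷4 = 1, so 5+5+1 = 11.
Friday + 11 ≡ Tuesday — that's 2265's doomsday.
In April the doomsday date is Apr 4.
Apr 26 is 22 days after Apr 4; 22 mod 7 = 1, so Tuesday + 1 = Wednesday.

Wednesday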